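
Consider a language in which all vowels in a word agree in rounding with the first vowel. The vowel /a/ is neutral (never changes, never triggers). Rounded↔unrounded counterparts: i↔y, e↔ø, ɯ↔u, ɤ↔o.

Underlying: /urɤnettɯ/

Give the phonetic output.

/ɤ/ harmonizes with /u/ ([+round]) → [o]
/e/ harmonizes with /u/ ([+round]) → [ø]
/ɯ/ harmonizes with /u/ ([+round]) → [u]

[uronøttu]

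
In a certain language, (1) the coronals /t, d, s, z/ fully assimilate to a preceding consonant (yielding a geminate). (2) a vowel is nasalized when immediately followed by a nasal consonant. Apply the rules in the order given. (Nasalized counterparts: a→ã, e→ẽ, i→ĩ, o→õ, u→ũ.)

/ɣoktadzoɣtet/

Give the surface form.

[ɣokkaddoɣɣet]

Rule 1: /t/ after /k/ → [k] (total assimilation)
Rule 1: /z/ after /d/ → [d] (total assimilation)
Rule 1: /t/ after /ɣ/ → [ɣ] (total assimilation)
After rule 1: ɣokkaddoɣɣet
Rule 2: no segment meets the rule's conditions; no change.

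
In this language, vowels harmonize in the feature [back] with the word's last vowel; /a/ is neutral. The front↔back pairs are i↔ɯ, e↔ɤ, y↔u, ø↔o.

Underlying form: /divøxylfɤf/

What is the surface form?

/i/ harmonizes with /ɤ/ ([+back]) → [ɯ]
/ø/ harmonizes with /ɤ/ ([+back]) → [o]
/y/ harmonizes with /ɤ/ ([+back]) → [u]

[dɯvoxulfɤf]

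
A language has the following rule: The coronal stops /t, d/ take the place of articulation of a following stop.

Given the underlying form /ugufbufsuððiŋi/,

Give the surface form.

no segment meets the rule's conditions; no change.

[ugufbufsuððiŋi]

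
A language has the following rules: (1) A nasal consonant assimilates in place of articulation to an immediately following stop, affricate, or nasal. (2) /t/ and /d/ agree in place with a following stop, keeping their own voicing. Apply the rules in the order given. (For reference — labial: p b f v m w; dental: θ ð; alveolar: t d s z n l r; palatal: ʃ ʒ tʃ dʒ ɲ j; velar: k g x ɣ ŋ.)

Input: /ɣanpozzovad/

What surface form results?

[ɣampozzovad]

Rule 1: /n/ before /p/ (labial) → [m]
After rule 1: ɣampozzovad
Rule 2: no segment meets the rule's conditions; no change.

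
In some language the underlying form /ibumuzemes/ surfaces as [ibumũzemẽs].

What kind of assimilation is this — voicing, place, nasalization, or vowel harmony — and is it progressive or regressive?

/u/→[ũ] /e/→[ẽ].
Each target copies a feature from the preceding segment, so the direction is progressive.

nasalization, progressive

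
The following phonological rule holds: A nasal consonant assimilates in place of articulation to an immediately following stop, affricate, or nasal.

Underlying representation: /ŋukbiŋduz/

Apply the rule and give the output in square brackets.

/ŋ/ before /d/ (alveolar) → [n]

[ŋukbinduz]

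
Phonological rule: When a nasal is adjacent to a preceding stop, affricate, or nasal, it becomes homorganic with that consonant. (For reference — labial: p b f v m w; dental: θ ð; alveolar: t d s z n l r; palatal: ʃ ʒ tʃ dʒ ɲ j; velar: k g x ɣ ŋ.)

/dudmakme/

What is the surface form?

/m/ after /d/ (alveolar) → [n]
/m/ after /k/ (velar) → [ŋ]

[dudnakŋe]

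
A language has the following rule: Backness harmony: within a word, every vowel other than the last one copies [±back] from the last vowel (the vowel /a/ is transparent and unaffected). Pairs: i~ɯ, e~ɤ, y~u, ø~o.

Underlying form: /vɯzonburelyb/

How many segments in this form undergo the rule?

3

/ɯ/ harmonizes with /y/ ([-back]) → [i]
/o/ harmonizes with /y/ ([-back]) → [ø]
/u/ harmonizes with /y/ ([-back]) → [y]
3 segments change.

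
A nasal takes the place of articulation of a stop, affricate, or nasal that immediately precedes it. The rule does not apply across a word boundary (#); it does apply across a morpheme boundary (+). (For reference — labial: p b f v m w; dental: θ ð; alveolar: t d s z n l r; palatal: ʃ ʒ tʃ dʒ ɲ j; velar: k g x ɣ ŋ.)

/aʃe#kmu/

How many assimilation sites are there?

1

/m/ after /k/ (velar) → [ŋ]
1 segment changes.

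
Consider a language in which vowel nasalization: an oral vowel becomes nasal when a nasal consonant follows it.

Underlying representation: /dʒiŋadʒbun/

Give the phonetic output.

[dʒĩŋadʒbũn]

/i/ before nasal /ŋ/ → [ĩ]
/u/ before nasal /n/ → [ũ]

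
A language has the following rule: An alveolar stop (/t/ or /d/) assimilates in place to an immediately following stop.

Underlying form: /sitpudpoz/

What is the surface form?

/t/ before /p/ (labial) → [p]
/d/ before /p/ (labial) → [b]

[sippubpoz]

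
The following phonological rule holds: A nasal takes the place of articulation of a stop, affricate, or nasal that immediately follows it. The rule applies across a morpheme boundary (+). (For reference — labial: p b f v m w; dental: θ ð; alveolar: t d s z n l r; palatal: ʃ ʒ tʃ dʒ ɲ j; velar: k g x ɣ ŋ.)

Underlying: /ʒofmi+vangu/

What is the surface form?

[ʒofmi+vaŋgu]

/n/ before /g/ (velar) → [ŋ]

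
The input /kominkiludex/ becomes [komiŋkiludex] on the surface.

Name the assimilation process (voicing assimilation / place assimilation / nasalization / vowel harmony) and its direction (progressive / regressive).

/n/→[ŋ].
Each target copies a feature from the following segment, so the direction is regressive.

place assimilation, regressive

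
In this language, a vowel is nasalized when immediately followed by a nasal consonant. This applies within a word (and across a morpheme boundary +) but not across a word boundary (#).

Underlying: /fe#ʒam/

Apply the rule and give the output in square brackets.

[fe#ʒãm]

/a/ before nasal /m/ → [ã]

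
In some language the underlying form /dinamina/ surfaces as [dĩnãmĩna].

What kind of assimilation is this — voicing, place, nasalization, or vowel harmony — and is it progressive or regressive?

/i/→[ĩ] /a/→[ã] /i/→[ĩ].
Each target copies a feature from the following segment, so the direction is regressive.

nasalization, regressive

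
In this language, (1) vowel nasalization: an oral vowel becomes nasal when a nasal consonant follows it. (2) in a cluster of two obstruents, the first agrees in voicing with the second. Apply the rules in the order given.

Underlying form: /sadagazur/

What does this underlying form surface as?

[sadagazur]

Rule 1: no segment meets the rule's conditions; no change.
After rule 1: sadagazur
Rule 2: no segment meets the rule's conditions; no change.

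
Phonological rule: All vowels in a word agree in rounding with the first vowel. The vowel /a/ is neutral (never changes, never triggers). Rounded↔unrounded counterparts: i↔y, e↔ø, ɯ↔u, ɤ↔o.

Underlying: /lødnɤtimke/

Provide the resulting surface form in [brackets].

[lødnotymkø]

/ɤ/ harmonizes with /ø/ ([+round]) → [o]
/i/ harmonizes with /ø/ ([+round]) → [y]
/e/ harmonizes with /ø/ ([+round]) → [ø]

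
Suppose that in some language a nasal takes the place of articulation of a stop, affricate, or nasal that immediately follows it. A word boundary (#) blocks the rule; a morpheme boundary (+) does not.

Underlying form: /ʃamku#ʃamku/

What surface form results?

/m/ before /k/ (velar) → [ŋ]
/m/ before /k/ (velar) → [ŋ]

[ʃaŋku#ʃaŋku]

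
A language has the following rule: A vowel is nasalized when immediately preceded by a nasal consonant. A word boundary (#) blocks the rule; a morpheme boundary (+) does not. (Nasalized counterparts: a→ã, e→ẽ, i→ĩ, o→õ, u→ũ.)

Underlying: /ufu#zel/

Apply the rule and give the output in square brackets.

[ufu#zel]

no segment meets the rule's conditions; no change.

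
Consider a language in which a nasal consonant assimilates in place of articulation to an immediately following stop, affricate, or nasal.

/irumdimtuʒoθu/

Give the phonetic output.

/m/ before /d/ (alveolar) → [n]
/m/ before /t/ (alveolar) → [n]

[irundintuʒoθu]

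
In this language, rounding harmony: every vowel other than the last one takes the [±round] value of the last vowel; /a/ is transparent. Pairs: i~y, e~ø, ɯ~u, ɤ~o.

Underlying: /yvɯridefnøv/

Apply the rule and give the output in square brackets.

[yvurydøfnøv]

/ɯ/ harmonizes with /ø/ ([+round]) → [u]
/i/ harmonizes with /ø/ ([+round]) → [y]
/e/ harmonizes with /ø/ ([+round]) → [ø]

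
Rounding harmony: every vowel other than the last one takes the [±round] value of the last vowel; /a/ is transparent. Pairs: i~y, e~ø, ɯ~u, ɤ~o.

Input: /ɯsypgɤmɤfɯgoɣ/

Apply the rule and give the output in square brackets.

[usypgomofugoɣ]

/ɯ/ harmonizes with /o/ ([+round]) → [u]
/ɤ/ harmonizes with /o/ ([+round]) → [o]
/ɤ/ harmonizes with /o/ ([+round]) → [o]
/ɯ/ harmonizes with /o/ ([+round]) → [u]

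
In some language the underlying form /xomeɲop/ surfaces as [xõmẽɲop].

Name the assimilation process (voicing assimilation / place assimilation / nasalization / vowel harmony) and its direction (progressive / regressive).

/o/→[õ] /e/→[ẽ].
Each target copies a feature from the following segment, so the direction is regressive.

nasalization, regressive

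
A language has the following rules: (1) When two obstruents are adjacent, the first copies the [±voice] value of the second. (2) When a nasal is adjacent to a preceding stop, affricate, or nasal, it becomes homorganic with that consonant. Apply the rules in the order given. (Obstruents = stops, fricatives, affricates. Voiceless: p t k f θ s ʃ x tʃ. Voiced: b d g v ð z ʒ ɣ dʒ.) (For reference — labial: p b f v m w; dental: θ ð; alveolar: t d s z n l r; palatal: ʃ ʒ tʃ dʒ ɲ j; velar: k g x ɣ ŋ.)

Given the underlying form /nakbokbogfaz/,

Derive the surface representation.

Rule 1: /k/ before /b/ (voiced) → [g]
Rule 1: /k/ before /b/ (voiced) → [g]
Rule 1: /g/ before /f/ (voiceless) → [k]
After rule 1: nagbogbokfaz
Rule 2: no segment meets the rule's conditions; no change.

[nagbogbokfaz]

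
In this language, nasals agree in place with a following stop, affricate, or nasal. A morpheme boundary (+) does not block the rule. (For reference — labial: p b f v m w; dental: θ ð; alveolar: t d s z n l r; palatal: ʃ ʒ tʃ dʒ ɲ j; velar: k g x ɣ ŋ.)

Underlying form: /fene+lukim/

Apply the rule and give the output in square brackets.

no segment meets the rule's conditions; no change.

[fene+lukim]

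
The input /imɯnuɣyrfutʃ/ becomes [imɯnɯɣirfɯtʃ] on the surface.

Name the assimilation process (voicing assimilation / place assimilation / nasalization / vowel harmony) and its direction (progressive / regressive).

/u/→[ɯ] /y/→[i] /u/→[ɯ].
Vowels agree with the first vowel, so the harmony is progressive.

vowel harmony, progressive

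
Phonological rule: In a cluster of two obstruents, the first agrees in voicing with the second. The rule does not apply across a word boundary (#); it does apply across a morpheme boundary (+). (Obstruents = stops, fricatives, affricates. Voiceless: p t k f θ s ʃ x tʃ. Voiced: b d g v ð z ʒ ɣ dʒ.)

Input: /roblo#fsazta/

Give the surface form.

/z/ before /t/ (voiceless) → [s]

[roblo#fsasta]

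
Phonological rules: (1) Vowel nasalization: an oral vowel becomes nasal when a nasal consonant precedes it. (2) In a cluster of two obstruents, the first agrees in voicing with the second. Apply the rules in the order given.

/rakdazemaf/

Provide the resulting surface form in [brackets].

Rule 1: /a/ after nasal /m/ → [ã]
After rule 1: rakdazemãf
Rule 2: /k/ before /d/ (voiced) → [g]

[ragdazemãf]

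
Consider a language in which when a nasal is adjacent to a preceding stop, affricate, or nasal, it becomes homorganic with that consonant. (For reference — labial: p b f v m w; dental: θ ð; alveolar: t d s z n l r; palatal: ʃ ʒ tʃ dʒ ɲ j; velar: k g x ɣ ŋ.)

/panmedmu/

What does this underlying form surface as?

/m/ after /n/ (alveolar) → [n]
/m/ after /d/ (alveolar) → [n]

[pannednu]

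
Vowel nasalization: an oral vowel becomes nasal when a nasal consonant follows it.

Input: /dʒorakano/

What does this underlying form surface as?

/a/ before nasal /n/ → [ã]

[dʒorakãno]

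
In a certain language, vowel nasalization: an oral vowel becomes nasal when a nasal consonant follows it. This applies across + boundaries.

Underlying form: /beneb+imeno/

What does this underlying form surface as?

[bẽneb+ĩmẽno]

/e/ before nasal /n/ → [ẽ]
/i/ before nasal /m/ → [ĩ]
/e/ before nasal /n/ → [ẽ]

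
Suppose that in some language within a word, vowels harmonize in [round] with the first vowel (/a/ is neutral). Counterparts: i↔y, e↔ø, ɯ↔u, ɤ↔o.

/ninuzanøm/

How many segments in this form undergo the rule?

2

/u/ harmonizes with /i/ ([-round]) → [ɯ]
/ø/ harmonizes with /i/ ([-round]) → [e]
2 segments change.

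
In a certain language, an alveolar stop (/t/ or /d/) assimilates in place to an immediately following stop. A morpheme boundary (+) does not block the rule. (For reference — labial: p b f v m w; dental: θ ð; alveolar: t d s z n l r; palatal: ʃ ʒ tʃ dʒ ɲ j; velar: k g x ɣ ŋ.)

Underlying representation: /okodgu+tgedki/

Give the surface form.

[okoggu+kgegki]

/d/ before /g/ (velar) → [g]
/t/ before /g/ (velar) → [k]
/d/ before /k/ (velar) → [g]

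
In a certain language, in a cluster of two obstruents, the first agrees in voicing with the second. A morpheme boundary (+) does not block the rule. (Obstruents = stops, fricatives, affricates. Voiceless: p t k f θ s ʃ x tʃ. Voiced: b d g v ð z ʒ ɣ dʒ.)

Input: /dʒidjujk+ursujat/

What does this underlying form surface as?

[dʒidjujk+ursujat]

no segment meets the rule's conditions; no change.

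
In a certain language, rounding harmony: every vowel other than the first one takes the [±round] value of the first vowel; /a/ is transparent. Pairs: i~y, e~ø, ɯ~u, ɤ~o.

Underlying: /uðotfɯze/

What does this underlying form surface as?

/ɯ/ harmonizes with /u/ ([+round]) → [u]
/e/ harmonizes with /u/ ([+round]) → [ø]

[uðotfuzø]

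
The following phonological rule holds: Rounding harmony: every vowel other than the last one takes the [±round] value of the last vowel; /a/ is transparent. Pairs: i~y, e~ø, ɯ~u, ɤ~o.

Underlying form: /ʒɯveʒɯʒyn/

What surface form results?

[ʒuvøʒuʒyn]

/ɯ/ harmonizes with /y/ ([+round]) → [u]
/e/ harmonizes with /y/ ([+round]) → [ø]
/ɯ/ harmonizes with /y/ ([+round]) → [u]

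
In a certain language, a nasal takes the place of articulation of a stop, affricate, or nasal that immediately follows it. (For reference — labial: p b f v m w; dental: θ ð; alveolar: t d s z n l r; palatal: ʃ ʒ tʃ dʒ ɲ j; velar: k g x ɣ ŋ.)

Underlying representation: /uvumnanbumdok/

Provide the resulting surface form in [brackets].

[uvunnambundok]

/m/ before /n/ (alveolar) → [n]
/n/ before /b/ (labial) → [m]
/m/ before /d/ (alveolar) → [n]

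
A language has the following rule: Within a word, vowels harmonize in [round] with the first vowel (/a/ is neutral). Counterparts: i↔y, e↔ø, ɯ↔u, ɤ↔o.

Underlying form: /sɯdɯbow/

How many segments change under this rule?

1

/o/ harmonizes with /ɯ/ ([-round]) → [ɤ]
1 segment changes.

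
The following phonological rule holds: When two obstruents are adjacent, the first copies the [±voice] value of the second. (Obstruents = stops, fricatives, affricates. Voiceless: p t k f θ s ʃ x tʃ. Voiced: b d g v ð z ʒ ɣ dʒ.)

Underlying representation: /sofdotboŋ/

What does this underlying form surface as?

/f/ before /d/ (voiced) → [v]
/t/ before /b/ (voiced) → [d]

[sovdodboŋ]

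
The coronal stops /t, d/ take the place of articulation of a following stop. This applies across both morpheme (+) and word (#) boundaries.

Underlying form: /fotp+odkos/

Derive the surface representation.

/t/ before /p/ (labial) → [p]
/d/ before /k/ (velar) → [g]

[fopp+ogkos]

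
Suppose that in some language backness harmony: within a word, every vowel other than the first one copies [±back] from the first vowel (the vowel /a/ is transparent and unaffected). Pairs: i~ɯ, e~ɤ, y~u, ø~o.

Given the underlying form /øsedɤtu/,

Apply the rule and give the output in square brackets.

[øsedety]

/ɤ/ harmonizes with /ø/ ([-back]) → [e]
/u/ harmonizes with /ø/ ([-back]) → [y]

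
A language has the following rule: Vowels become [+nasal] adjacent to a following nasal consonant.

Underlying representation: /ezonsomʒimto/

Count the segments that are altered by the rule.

/o/ before nasal /n/ → [õ]
/o/ before nasal /m/ → [õ]
/i/ before nasal /m/ → [ĩ]
3 segments change.

3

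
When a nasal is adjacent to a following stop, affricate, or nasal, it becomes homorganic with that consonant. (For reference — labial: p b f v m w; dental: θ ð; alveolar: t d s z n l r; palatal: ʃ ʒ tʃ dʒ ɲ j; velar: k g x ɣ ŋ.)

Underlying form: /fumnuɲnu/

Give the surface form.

[funnunnu]

/m/ before /n/ (alveolar) → [n]
/ɲ/ before /n/ (alveolar) → [n]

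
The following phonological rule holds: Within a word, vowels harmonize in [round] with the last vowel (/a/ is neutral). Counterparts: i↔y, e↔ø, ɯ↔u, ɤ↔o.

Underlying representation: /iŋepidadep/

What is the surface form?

no segment meets the rule's conditions; no change.

[iŋepidadep]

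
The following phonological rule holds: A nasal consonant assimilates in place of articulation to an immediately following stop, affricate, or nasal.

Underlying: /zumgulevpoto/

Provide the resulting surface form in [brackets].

[zuŋgulevpoto]

/m/ before /g/ (velar) → [ŋ]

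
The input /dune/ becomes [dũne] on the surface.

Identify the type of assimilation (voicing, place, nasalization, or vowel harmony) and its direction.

nasalization, regressive

/u/→[ũ].
Each target copies a feature from the following segment, so the direction is regressive.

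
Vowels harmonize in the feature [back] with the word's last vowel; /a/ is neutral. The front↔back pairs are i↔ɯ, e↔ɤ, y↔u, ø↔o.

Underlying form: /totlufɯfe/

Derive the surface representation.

[tøtlyfife]

/o/ harmonizes with /e/ ([-back]) → [ø]
/u/ harmonizes with /e/ ([-back]) → [y]
/ɯ/ harmonizes with /e/ ([-back]) → [i]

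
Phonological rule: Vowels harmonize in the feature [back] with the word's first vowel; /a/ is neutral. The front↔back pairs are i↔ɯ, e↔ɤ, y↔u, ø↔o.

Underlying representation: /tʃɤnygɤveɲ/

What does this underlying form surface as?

/y/ harmonizes with /ɤ/ ([+back]) → [u]
/e/ harmonizes with /ɤ/ ([+back]) → [ɤ]

[tʃɤnugɤvɤɲ]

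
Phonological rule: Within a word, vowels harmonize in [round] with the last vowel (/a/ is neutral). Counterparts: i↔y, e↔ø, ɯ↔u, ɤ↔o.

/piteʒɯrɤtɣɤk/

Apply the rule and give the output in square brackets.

no segment meets the rule's conditions; no change.

[piteʒɯrɤtɣɤk]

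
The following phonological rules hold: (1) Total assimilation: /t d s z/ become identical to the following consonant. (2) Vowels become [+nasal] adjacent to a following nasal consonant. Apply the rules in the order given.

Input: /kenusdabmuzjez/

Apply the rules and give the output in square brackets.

[kẽnuddabmujjez]

Rule 1: /s/ before /d/ → [d] (total assimilation)
Rule 1: /z/ before /j/ → [j] (total assimilation)
After rule 1: kenuddabmujjez
Rule 2: /e/ before nasal /n/ → [ẽ]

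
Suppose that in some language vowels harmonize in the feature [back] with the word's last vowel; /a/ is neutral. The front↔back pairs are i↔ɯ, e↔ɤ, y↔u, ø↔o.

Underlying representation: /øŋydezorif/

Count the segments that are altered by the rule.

/o/ harmonizes with /i/ ([-back]) → [ø]
1 segment changes.

1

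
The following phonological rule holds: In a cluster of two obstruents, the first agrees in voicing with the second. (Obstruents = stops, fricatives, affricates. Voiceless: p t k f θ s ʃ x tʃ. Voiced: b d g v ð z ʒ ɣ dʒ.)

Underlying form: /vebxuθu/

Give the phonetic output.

[vepxuθu]

/b/ before /x/ (voiceless) → [p]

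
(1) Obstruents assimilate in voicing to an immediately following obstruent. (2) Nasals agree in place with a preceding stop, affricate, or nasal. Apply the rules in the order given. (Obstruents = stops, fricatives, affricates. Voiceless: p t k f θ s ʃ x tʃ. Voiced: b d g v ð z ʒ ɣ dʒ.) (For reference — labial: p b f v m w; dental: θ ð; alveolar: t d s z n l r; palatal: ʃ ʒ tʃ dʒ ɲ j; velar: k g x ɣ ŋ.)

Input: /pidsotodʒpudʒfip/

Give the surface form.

Rule 1: /d/ before /s/ (voiceless) → [t]
Rule 1: /dʒ/ before /p/ (voiceless) → [tʃ]
Rule 1: /dʒ/ before /f/ (voiceless) → [tʃ]
After rule 1: pitsototʃputʃfip
Rule 2: no segment meets the rule's conditions; no change.

[pitsototʃputʃfip]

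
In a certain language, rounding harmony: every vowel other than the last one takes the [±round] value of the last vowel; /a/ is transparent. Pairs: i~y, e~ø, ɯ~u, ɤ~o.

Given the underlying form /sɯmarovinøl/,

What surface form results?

/ɯ/ harmonizes with /ø/ ([+round]) → [u]
/i/ harmonizes with /ø/ ([+round]) → [y]

[sumarovynøl]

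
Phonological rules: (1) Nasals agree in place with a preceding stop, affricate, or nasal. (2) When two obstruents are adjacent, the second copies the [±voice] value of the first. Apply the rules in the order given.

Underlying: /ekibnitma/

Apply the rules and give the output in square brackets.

Rule 1: /n/ after /b/ (labial) → [m]
Rule 1: /m/ after /t/ (alveolar) → [n]
After rule 1: ekibmitna
Rule 2: no segment meets the rule's conditions; no change.

[ekibmitna]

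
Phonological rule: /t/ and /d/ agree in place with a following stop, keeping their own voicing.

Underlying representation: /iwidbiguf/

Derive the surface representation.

[iwibbiguf]

/d/ before /b/ (labial) → [b]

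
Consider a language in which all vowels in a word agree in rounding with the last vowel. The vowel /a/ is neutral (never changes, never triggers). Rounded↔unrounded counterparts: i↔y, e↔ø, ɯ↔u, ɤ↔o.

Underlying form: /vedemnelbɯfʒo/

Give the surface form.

/e/ harmonizes with /o/ ([+round]) → [ø]
/e/ harmonizes with /o/ ([+round]) → [ø]
/e/ harmonizes with /o/ ([+round]) → [ø]
/ɯ/ harmonizes with /o/ ([+round]) → [u]

[vødømnølbufʒo]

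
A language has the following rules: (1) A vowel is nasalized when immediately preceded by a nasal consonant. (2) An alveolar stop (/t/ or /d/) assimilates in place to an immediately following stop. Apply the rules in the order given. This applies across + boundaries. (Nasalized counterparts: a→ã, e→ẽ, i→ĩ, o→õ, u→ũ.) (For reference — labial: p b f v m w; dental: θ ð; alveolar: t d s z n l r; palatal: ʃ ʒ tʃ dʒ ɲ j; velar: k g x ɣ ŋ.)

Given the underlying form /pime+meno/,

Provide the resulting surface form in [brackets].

Rule 1: /e/ after nasal /m/ → [ẽ]
Rule 1: /e/ after nasal /m/ → [ẽ]
Rule 1: /o/ after nasal /n/ → [õ]
After rule 1: pimẽ+mẽnõ
Rule 2: no segment meets the rule's conditions; no change.

[pimẽ+mẽnõ]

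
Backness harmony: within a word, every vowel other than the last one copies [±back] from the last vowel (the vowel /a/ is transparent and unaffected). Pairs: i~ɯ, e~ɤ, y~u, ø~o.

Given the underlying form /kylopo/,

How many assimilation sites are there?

1

/y/ harmonizes with /o/ ([+back]) → [u]
1 segment changes.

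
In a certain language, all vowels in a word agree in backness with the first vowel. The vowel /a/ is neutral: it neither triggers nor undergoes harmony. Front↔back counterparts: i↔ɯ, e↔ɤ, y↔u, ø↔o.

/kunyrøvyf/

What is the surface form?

[kunurovuf]

/y/ harmonizes with /u/ ([+back]) → [u]
/ø/ harmonizes with /u/ ([+back]) → [o]
/y/ harmonizes with /u/ ([+back]) → [u]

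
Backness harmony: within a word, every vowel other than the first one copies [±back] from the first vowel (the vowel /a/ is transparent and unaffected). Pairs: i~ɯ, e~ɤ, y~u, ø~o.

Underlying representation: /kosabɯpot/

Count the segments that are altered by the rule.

0

No segment meets the rule's conditions.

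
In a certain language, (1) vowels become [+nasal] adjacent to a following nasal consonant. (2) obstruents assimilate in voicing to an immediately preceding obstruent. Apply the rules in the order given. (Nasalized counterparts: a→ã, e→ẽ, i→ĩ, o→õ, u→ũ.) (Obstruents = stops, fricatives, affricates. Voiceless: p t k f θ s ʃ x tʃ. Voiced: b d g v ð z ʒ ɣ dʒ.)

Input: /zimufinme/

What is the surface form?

Rule 1: /i/ before nasal /m/ → [ĩ]
Rule 1: /i/ before nasal /n/ → [ĩ]
After rule 1: zĩmufĩnme
Rule 2: no segment meets the rule's conditions; no change.

[zĩmufĩnme]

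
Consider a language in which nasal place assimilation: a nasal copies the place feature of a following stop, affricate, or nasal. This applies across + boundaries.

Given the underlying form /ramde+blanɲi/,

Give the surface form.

[rande+blaɲɲi]

/m/ before /d/ (alveolar) → [n]
/n/ before /ɲ/ (palatal) → [ɲ]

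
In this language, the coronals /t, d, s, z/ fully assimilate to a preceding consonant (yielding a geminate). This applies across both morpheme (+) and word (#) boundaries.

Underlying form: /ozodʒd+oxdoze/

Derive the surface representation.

/d/ after /dʒ/ → [dʒ] (total assimilation)
/d/ after /x/ → [x] (total assimilation)

[ozodʒdʒ+oxxoze]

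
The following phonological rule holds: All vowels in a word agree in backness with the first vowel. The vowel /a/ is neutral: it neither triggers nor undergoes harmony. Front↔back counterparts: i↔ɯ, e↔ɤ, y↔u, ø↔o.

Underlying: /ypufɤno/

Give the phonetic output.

/u/ harmonizes with /y/ ([-back]) → [y]
/ɤ/ harmonizes with /y/ ([-back]) → [e]
/o/ harmonizes with /y/ ([-back]) → [ø]

[ypyfenø]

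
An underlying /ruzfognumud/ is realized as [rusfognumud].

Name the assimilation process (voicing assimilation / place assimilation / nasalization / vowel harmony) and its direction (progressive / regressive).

voicing assimilation, regressive

/z/→[s].
Each target copies a feature from the following segment, so the direction is regressive.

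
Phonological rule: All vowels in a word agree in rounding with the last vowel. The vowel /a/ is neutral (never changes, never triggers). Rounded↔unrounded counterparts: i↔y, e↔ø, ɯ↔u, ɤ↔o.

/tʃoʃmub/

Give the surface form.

no segment meets the rule's conditions; no change.

[tʃoʃmub]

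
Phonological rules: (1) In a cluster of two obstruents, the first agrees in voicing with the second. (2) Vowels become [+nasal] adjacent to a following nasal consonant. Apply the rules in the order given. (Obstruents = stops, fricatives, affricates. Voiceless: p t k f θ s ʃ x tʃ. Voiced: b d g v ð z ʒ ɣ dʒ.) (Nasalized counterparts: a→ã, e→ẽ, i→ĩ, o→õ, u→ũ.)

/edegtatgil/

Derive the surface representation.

Rule 1: /g/ before /t/ (voiceless) → [k]
Rule 1: /t/ before /g/ (voiced) → [d]
After rule 1: edektadgil
Rule 2: no segment meets the rule's conditions; no change.

[edektadgil]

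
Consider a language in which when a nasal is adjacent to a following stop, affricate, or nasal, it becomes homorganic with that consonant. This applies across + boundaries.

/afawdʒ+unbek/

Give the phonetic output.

/n/ before /b/ (labial) → [m]

[afawdʒ+umbek]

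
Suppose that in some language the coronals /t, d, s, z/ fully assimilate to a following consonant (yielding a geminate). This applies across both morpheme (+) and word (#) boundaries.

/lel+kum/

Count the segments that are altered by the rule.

No segment meets the rule's conditions.

0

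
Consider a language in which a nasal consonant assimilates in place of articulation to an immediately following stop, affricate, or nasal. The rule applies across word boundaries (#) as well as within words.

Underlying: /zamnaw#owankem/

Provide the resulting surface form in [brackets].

/m/ before /n/ (alveolar) → [n]
/n/ before /k/ (velar) → [ŋ]

[zannaw#owaŋkem]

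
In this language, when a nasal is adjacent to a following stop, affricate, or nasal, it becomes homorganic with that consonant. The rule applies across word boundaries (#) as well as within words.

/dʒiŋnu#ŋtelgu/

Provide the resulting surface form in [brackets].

[dʒinnu#ntelgu]

/ŋ/ before /n/ (alveolar) → [n]
/ŋ/ before /t/ (alveolar) → [n]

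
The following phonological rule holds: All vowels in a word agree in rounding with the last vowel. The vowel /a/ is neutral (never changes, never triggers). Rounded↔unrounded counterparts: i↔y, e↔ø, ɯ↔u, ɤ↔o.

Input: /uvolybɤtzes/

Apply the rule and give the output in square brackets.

[ɯvɤlibɤtzes]

/u/ harmonizes with /e/ ([-round]) → [ɯ]
/o/ harmonizes with /e/ ([-round]) → [ɤ]
/y/ harmonizes with /e/ ([-round]) → [i]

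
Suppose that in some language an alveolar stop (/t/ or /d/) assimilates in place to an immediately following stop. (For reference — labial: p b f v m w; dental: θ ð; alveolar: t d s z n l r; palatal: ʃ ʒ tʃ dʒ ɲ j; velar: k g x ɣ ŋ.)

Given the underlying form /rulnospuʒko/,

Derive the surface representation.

no segment meets the rule's conditions; no change.

[rulnospuʒko]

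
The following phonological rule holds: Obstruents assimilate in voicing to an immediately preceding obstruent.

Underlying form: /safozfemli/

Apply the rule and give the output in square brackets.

/f/ after /z/ (voiced) → [v]

[safozvemli]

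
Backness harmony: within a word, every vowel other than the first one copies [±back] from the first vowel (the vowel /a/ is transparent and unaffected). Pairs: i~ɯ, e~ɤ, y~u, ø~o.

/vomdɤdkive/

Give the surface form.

[vomdɤdkɯvɤ]

/i/ harmonizes with /o/ ([+back]) → [ɯ]
/e/ harmonizes with /o/ ([+back]) → [ɤ]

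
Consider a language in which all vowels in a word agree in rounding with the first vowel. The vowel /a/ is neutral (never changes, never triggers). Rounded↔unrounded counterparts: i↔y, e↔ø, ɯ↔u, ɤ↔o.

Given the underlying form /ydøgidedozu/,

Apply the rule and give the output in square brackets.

/i/ harmonizes with /y/ ([+round]) → [y]
/e/ harmonizes with /y/ ([+round]) → [ø]

[ydøgydødozu]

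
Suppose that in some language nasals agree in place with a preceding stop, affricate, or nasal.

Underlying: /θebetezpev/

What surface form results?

no segment meets the rule's conditions; no change.

[θebetezpev]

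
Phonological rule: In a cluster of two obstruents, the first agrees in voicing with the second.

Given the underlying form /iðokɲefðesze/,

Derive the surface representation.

[iðokɲevðezze]

/f/ before /ð/ (voiced) → [v]
/s/ before /z/ (voiced) → [z]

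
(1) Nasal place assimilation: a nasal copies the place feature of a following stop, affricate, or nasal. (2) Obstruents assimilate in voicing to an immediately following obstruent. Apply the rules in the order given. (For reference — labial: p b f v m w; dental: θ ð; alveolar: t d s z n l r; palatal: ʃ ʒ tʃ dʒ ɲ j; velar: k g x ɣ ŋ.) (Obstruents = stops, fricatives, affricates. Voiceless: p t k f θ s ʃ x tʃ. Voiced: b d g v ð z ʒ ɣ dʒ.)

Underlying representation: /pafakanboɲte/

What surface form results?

[pafakambonte]

Rule 1: /n/ before /b/ (labial) → [m]
Rule 1: /ɲ/ before /t/ (alveolar) → [n]
After rule 1: pafakambonte
Rule 2: no segment meets the rule's conditions; no change.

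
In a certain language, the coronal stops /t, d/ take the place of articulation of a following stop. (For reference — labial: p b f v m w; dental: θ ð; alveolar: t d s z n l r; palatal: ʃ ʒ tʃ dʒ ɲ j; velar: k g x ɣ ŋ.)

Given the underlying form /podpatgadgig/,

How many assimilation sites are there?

/d/ before /p/ (labial) → [b]
/t/ before /g/ (velar) → [k]
/d/ before /g/ (velar) → [g]
3 segments change.

3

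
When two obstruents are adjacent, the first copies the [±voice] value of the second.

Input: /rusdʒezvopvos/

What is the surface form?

/s/ before /dʒ/ (voiced) → [z]
/p/ before /v/ (voiced) → [b]

[ruzdʒezvobvos]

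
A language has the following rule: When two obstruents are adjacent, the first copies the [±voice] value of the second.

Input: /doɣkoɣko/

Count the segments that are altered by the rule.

2

/ɣ/ before /k/ (voiceless) → [x]
/ɣ/ before /k/ (voiceless) → [x]
2 segments change.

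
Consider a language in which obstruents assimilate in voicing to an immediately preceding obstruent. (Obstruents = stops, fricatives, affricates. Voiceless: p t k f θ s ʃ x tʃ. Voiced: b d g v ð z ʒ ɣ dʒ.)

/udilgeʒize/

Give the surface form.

[udilgeʒize]

no segment meets the rule's conditions; no change.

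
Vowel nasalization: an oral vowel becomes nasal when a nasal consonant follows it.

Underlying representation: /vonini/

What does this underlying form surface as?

/o/ before nasal /n/ → [õ]
/i/ before nasal /n/ → [ĩ]

[võnĩni]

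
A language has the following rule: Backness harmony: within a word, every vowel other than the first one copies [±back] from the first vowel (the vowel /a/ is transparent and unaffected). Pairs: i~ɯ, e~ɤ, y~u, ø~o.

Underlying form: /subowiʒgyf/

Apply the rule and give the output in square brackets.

/i/ harmonizes with /u/ ([+back]) → [ɯ]
/y/ harmonizes with /u/ ([+back]) → [u]

[subowɯʒguf]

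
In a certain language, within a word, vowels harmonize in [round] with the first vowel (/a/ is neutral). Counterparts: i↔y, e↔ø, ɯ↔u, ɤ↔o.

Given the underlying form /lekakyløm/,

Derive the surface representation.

/y/ harmonizes with /e/ ([-round]) → [i]
/ø/ harmonizes with /e/ ([-round]) → [e]

[lekakilem]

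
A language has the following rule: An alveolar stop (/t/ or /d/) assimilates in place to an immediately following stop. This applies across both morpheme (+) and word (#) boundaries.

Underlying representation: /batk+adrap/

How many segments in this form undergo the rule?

1

/t/ before /k/ (velar) → [k]
1 segment changes.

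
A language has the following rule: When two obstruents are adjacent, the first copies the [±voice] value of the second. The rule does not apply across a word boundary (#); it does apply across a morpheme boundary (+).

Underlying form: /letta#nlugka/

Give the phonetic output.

/g/ before /k/ (voiceless) → [k]

[letta#nlukka]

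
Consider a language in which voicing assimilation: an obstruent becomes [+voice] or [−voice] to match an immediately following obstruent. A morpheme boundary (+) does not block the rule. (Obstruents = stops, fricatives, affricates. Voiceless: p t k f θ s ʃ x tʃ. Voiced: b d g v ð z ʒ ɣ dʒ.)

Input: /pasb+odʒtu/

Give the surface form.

[pazb+otʃtu]

/s/ before /b/ (voiced) → [z]
/dʒ/ before /t/ (voiceless) → [tʃ]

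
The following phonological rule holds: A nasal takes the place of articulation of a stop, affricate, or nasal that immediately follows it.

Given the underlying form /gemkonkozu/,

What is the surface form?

[geŋkoŋkozu]

/m/ before /k/ (velar) → [ŋ]
/n/ before /k/ (velar) → [ŋ]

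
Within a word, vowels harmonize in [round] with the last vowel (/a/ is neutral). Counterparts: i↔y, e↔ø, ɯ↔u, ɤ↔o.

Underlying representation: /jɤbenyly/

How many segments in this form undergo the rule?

2

/ɤ/ harmonizes with /y/ ([+round]) → [o]
/e/ harmonizes with /y/ ([+round]) → [ø]
2 segments change.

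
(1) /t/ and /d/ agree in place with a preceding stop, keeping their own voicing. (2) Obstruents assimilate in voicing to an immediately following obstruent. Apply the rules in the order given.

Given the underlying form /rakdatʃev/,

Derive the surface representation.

Rule 1: /d/ after /k/ (velar) → [g]
After rule 1: rakgatʃev
Rule 2: /k/ before /g/ (voiced) → [g]

[raggatʃev]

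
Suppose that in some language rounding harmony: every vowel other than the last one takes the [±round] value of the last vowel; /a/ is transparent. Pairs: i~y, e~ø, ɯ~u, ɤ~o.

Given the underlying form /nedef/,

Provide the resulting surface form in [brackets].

[nedef]

no segment meets the rule's conditions; no change.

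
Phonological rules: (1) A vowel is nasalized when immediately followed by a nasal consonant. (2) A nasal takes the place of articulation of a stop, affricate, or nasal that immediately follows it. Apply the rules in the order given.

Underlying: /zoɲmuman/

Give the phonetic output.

[zõmmũmãn]

Rule 1: /o/ before nasal /ɲ/ → [õ]
Rule 1: /u/ before nasal /m/ → [ũ]
Rule 1: /a/ before nasal /n/ → [ã]
After rule 1: zõɲmũmãn
Rule 2: /ɲ/ before /m/ (labial) → [m]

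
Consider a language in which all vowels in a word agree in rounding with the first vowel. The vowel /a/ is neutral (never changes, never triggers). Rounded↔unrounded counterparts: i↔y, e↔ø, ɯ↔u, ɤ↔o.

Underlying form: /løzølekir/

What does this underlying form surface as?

/e/ harmonizes with /ø/ ([+round]) → [ø]
/i/ harmonizes with /ø/ ([+round]) → [y]

[løzøløkyr]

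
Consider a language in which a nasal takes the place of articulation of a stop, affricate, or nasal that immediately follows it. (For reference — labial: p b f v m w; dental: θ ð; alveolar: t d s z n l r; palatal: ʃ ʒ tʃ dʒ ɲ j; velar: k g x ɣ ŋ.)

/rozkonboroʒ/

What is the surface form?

/n/ before /b/ (labial) → [m]

[rozkomboroʒ]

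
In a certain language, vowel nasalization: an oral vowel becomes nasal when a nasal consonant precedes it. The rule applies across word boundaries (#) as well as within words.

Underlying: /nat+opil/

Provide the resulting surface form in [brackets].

[nãt+opil]

/a/ after nasal /n/ → [ã]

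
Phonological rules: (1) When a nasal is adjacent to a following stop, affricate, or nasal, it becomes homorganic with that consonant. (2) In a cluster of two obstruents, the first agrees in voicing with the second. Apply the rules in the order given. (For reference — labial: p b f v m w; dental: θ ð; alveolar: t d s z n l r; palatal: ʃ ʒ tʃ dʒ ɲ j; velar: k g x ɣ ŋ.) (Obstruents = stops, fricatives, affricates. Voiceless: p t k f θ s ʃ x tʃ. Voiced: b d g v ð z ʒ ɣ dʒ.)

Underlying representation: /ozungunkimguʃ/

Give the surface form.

[ozuŋguŋkiŋguʃ]

Rule 1: /n/ before /g/ (velar) → [ŋ]
Rule 1: /n/ before /k/ (velar) → [ŋ]
Rule 1: /m/ before /g/ (velar) → [ŋ]
After rule 1: ozuŋguŋkiŋguʃ
Rule 2: no segment meets the rule's conditions; no change.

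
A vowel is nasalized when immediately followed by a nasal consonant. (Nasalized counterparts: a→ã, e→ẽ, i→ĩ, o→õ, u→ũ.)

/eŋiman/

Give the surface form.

[ẽŋĩmãn]

/e/ before nasal /ŋ/ → [ẽ]
/i/ before nasal /m/ → [ĩ]
/a/ before nasal /n/ → [ã]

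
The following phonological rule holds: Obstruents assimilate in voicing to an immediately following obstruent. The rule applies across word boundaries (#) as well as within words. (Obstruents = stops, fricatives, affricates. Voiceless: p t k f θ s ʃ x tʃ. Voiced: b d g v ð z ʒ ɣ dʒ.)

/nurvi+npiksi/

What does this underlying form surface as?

no segment meets the rule's conditions; no change.

[nurvi+npiksi]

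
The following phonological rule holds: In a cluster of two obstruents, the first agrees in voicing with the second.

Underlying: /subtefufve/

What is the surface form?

[suptefuvve]

/b/ before /t/ (voiceless) → [p]
/f/ before /v/ (voiced) → [v]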